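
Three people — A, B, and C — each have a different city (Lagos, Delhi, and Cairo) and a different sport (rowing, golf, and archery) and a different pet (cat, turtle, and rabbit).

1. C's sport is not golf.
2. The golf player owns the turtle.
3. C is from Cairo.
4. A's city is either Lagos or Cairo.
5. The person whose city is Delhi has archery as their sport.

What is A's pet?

With clues 1–5, cat and rabbit are impossible for A's pet.
That leaves turtle.

turtle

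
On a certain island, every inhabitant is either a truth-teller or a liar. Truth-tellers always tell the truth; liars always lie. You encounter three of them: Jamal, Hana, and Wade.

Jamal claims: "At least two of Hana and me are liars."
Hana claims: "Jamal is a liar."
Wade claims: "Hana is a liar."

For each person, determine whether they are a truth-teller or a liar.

Consider Jamal. Suppose Jamal is a truth-teller.
Then Jamal's own statement would have to be true, but it can't be — contradiction.
So Jamal is a liar.
With that fixed, Hana's statement is true, so Hana is a truth-teller.
With that fixed, Wade's statement is false, so Wade is a liar.

Jamal: liar, Hana: truth-teller, Wade: liar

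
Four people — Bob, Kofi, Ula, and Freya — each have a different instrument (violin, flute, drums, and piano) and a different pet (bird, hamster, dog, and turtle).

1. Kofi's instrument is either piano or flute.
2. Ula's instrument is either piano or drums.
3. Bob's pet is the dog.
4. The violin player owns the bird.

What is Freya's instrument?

violin

With clues 1–4, drums, flute, and piano are impossible for Freya's instrument.
That leaves violin.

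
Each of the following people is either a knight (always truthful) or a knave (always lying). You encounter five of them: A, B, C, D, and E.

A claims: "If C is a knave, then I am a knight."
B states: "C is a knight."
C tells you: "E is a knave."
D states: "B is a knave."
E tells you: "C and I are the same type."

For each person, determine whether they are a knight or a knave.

A: knight, B: knight, C: knight, D: knave, E: knave

Consider A. Suppose A is a knave.
Then no assignment of the remaining roles makes every statement match its speaker's type — contradiction.
So A is a knight.
Consider B. Suppose B is a knave.
Then no assignment of the remaining roles makes every statement match its speaker's type — contradiction.
So B is a knight.
With that fixed, D's statement is false, so D is a knave.
Consider C. Suppose C is a knave.
Then B's statement comes out false, contradicting B being a knight.
So C is a knight.
Consider E. Suppose E is a knight.
Then C's statement comes out false, contradicting C being a knight.
So E is a knave.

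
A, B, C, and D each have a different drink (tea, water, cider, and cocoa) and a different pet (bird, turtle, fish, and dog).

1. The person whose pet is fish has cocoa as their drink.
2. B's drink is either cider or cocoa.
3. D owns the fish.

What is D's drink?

With clues 1–3, cider, tea, and water are impossible for D's drink.
That leaves cocoa.

cocoa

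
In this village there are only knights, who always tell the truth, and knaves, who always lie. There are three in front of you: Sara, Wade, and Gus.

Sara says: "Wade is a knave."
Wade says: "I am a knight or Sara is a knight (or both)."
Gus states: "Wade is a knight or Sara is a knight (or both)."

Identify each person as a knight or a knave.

Sara: knave, Wade: knight, Gus: knight

Consider Sara. Suppose Sara is a knight.
Then no assignment of the remaining roles makes every statement match its speaker's type — contradiction.
So Sara is a knave.
Consider Wade. Suppose Wade is a knave.
Then Sara's statement comes out true, contradicting Sara being a knave.
So Wade is a knight.
With that fixed, Gus's statement is true, so Gus is a knight.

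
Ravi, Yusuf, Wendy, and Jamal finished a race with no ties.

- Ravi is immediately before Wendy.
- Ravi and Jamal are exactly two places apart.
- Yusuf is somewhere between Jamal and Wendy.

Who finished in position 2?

With clues 1–2, Jamal is ruled out for place 2.
With clues 1–3, Ravi and Wendy are ruled out for place 2.
So place 2 is Yusuf.

Yusuf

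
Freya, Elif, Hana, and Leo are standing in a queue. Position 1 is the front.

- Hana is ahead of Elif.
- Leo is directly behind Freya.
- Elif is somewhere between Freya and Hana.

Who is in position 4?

Leo

With clue 1, Hana is ruled out for position 4.
With clues 1–2, Freya is ruled out for position 4.
With clues 1–3, Elif is ruled out for position 4.
So position 4 is Leo.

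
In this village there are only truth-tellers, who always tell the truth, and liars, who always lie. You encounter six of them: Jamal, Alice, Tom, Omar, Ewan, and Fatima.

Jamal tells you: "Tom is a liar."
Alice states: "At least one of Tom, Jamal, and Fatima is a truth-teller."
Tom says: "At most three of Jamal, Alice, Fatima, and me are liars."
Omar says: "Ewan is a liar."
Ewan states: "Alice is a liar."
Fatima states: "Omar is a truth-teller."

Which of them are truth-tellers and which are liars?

Consider Jamal. Suppose Jamal is a truth-teller.
Then no assignment of the remaining roles makes every statement match its speaker's type — contradiction.
So Jamal is a liar.
Consider Alice. Suppose Alice is a liar.
Then no assignment of the remaining roles makes every statement match its speaker's type — contradiction.
So Alice is a truth-teller.
With that fixed, Tom's statement is true, so Tom is a truth-teller.
With that fixed, Ewan's statement is false, so Ewan is a liar.
With that fixed, Omar's statement is true, so Omar is a truth-teller.
With that fixed, Fatima's statement is true, so Fatima is a truth-teller.

Jamal: liar, Alice: truth-teller, Tom: truth-teller, Omar: truth-teller, Ewan: liar, Fatima: truth-teller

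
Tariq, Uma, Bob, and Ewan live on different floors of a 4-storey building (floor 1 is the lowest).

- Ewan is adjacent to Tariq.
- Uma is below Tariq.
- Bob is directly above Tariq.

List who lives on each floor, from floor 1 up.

From clues 1–2: Uma is in {1,2}.
From clues 1–3: Uma → floor 1, Ewan → floor 2, Tariq → floor 3, Bob → floor 4.

Uma, Ewan, Tariq, Bob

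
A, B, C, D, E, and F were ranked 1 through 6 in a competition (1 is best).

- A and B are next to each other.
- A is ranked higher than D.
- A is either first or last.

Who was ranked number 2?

With clues 1–2, D is ruled out for rank 2.
With clues 1–3, A, C, E, and F are ruled out for rank 2.
So rank 2 is B.

B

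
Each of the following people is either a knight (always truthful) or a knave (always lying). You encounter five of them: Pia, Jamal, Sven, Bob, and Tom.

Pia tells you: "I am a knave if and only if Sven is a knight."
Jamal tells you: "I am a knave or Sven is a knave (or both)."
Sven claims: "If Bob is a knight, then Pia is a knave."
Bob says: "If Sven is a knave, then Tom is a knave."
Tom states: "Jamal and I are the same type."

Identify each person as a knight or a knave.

Consider Pia. Suppose Pia is a knave.
Then no assignment of the remaining roles makes every statement match its speaker's type — contradiction.
So Pia is a knight.
Consider Jamal. Suppose Jamal is a knave.
Then Jamal's own statement would have to be false, but it can't be — contradiction.
So Jamal is a knight.
Consider Sven. Suppose Sven is a knight.
Then Pia's statement comes out false, contradicting Pia being a knight.
So Sven is a knave.
Consider Bob. Suppose Bob is a knave.
Then Sven's statement comes out true, contradicting Sven being a knave.
So Bob is a knight.
Consider Tom. Suppose Tom is a knight.
Then Bob's statement comes out false, contradicting Bob being a knight.
So Tom is a knave.

Pia: knight, Jamal: knight, Sven: knave, Bob: knight, Tom: knave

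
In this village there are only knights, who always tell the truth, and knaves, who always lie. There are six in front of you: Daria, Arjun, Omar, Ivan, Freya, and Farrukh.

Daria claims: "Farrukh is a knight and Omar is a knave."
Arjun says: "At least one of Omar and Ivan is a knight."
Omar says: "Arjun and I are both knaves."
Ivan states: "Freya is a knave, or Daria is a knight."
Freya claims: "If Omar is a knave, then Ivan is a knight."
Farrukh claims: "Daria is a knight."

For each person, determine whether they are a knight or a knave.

Consider Daria. Suppose Daria is a knave.
Then no assignment of the remaining roles makes every statement match its speaker's type — contradiction.
So Daria is a knight.
With that fixed, Ivan's statement is true, so Ivan is a knight.
With that fixed, Freya's statement is true, so Freya is a knight.
With that fixed, Farrukh's statement is true, so Farrukh is a knight.
With that fixed, Arjun's statement is true, so Arjun is a knight.
With that fixed, Omar's statement is false, so Omar is a knave.

Daria: knight, Arjun: knight, Omar: knave, Ivan: knight, Freya: knight, Farrukh: knight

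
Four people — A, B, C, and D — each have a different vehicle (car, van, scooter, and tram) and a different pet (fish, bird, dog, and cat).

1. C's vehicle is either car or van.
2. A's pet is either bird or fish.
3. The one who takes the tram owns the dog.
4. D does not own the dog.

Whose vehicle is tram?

B

Clue 1 rules out C for the one with vehicle tram.
With clues 1–3, A is impossible for the one with vehicle tram.
With clues 1–4, D is impossible for the one with vehicle tram.
That leaves B.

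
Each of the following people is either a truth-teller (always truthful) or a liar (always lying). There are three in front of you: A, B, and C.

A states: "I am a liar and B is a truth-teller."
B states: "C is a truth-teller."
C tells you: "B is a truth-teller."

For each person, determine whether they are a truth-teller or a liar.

Consider A. Suppose A is a truth-teller.
Then A's own statement would have to be true, but it can't be — contradiction.
So A is a liar.
Consider B. Suppose B is a truth-teller.
Then A's statement comes out true, contradicting A being a liar.
So B is a liar.
With that fixed, C's statement is false, so C is a liar.

A: liar, B: liar, C: liar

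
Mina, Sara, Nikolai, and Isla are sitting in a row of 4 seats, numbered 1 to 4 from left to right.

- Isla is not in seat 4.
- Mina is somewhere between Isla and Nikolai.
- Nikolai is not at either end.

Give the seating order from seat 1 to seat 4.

From clue 1: Isla is in {1,2,3}.
From clues 1–2: Mina is in {2,3}.
From clues 1–3: Isla → seat 1, Mina → seat 2, Nikolai → seat 3, Sara → seat 4.

Isla, Mina, Nikolai, Sara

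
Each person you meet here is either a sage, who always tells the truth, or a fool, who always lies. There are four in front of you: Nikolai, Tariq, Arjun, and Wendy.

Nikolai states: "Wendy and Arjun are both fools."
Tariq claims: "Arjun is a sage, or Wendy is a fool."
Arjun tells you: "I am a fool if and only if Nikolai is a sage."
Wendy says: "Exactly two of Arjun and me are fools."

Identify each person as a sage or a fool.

Nikolai: fool, Tariq: sage, Arjun: sage, Wendy: fool

Consider Nikolai. Suppose Nikolai is a sage.
Then whichever role Arjun has, Arjun's statement has the wrong truth value — contradiction.
So Nikolai is a fool.
Consider Tariq. Suppose Tariq is a fool.
Then no assignment of the remaining roles makes every statement match its speaker's type — contradiction.
So Tariq is a sage.
Consider Arjun. Suppose Arjun is a fool.
Then whichever role Wendy has, Wendy's statement has the wrong truth value — contradiction.
So Arjun is a sage.
With that fixed, Wendy's statement is false, so Wendy is a fool.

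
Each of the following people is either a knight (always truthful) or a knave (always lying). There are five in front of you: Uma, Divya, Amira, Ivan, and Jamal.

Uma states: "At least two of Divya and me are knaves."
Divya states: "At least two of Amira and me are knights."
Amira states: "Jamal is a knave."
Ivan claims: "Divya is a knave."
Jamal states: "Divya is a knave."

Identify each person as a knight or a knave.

Consider Uma. Suppose Uma is a knight.
Then Uma's own statement would have to be true, but it can't be — contradiction.
So Uma is a knave.
Consider Divya. Suppose Divya is a knave.
Then Uma's statement comes out true, contradicting Uma being a knave.
So Divya is a knight.
With that fixed, Ivan's statement is false, so Ivan is a knave.
With that fixed, Jamal's statement is false, so Jamal is a knave.
With that fixed, Amira's statement is true, so Amira is a knight.

Uma: knave, Divya: knight, Amira: knight, Ivan: knave, Jamal: knave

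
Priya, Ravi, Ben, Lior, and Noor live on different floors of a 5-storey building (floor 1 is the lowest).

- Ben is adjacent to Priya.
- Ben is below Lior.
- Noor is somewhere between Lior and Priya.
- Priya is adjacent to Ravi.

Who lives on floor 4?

Noor

With clues 1–3, Ben and Priya are ruled out for floor 4.
With clues 1–4, Lior and Ravi are ruled out for floor 4.
So floor 4 is Noor.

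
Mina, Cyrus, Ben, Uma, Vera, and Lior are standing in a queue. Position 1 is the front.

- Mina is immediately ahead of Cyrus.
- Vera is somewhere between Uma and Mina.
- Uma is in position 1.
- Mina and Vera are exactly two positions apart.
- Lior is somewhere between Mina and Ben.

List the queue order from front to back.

From clue 1: Mina is in {1,2,3,4,5}.
From clues 1–2: Vera is in {2,3,4,5}.
From clues 1–3: Uma → position 1.
From clues 1–4: Mina is in {4,5}.
From clues 1–5: Ben → position 2, Vera → position 3, Lior → position 4, Mina → position 5, Cyrus → position 6.

Uma, Ben, Vera, Lior, Mina, Cyrus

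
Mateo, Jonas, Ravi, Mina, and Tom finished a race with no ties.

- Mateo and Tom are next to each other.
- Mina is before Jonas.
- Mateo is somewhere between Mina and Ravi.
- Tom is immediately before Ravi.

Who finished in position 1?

Mina

With clues 1–2, Jonas is ruled out for place 1.
With clues 1–3, Mateo and Tom are ruled out for place 1.
With clues 1–4, Ravi is ruled out for place 1.
So place 1 is Mina.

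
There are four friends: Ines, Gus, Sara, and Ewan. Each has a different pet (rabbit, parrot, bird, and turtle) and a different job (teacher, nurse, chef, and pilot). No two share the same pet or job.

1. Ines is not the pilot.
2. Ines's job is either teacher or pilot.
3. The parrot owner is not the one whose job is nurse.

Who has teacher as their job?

Ines

With clues 1–2, Ewan, Gus, and Sara are impossible for the one with job teacher.
That leaves Ines.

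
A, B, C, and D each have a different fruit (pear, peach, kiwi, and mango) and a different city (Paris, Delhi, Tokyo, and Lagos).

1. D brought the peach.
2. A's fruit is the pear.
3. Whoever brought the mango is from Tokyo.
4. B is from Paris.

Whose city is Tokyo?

With clues 1–3, A and D are impossible for the one with city Tokyo.
With clues 1–4, B is impossible for the one with city Tokyo.
That leaves C.

C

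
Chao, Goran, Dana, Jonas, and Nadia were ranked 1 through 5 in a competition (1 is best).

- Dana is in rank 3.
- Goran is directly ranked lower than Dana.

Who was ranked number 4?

With clue 1, Dana is ruled out for rank 4.
With clues 1–2, Chao, Jonas, and Nadia are ruled out for rank 4.
So rank 4 is Goran.

Goran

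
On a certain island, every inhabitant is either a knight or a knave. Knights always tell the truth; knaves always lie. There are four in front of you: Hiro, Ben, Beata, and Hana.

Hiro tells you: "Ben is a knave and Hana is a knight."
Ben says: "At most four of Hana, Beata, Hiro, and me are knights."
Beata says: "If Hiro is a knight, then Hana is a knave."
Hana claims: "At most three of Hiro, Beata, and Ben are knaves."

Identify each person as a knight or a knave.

Regardless of anyone's role, Ben's statement is true, so Ben is a knight.
With that fixed, Hana's statement is true, so Hana is a knight.
With that fixed, Hiro's statement is false, so Hiro is a knave.
With that fixed, Beata's statement is true, so Beata is a knight.

Hiro: knave, Ben: knight, Beata: knight, Hana: knight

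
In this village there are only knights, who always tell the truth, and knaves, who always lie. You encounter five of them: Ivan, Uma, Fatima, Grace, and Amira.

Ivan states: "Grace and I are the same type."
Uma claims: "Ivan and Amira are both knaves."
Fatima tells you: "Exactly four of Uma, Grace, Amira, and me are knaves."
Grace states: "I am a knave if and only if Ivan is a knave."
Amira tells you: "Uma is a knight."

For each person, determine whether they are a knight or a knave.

Consider Ivan. Suppose Ivan is a knave.
Then whichever role Grace has, Grace's statement has the wrong truth value — contradiction.
So Ivan is a knight.
With that fixed, Uma's statement is false, so Uma is a knave.
With that fixed, Amira's statement is false, so Amira is a knave.
Consider Fatima. Suppose Fatima is a knight.
Then Fatima's own statement would have to be true, but it can't be — contradiction.
So Fatima is a knave.
Consider Grace. Suppose Grace is a knave.
Then Ivan's statement comes out false, contradicting Ivan being a knight.
So Grace is a knight.

Ivan: knight, Uma: knave, Fatima: knave, Grace: knight, Amira: knave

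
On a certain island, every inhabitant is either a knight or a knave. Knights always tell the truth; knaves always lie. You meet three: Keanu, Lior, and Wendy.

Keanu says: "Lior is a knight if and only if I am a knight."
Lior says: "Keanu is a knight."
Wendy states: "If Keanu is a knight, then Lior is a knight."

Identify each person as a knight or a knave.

Keanu: knight, Lior: knight, Wendy: knight

Consider Keanu. Suppose Keanu is a knave.
Then no assignment of the remaining roles makes every statement match its speaker's type — contradiction.
So Keanu is a knight.
With that fixed, Lior's statement is true, so Lior is a knight.
With that fixed, Wendy's statement is true, so Wendy is a knight.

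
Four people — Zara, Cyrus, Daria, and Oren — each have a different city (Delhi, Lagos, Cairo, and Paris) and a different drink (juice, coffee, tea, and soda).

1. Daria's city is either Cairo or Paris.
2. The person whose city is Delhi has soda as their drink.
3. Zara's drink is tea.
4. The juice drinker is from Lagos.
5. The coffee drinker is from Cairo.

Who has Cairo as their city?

With clues 1–4, Cyrus and Oren are impossible for the one with city Cairo.
With clues 1–5, Zara is impossible for the one with city Cairo.
That leaves Daria.

Daria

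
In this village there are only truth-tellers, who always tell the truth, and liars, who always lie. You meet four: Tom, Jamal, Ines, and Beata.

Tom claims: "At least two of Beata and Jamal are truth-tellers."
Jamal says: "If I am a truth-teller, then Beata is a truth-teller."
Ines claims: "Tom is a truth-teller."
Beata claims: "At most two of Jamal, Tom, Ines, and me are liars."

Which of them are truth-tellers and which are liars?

Tom: truth-teller, Jamal: truth-teller, Ines: truth-teller, Beata: truth-teller

Consider Tom. Suppose Tom is a liar.
Then no assignment of the remaining roles makes every statement match its speaker's type — contradiction.
So Tom is a truth-teller.
With that fixed, Ines's statement is true, so Ines is a truth-teller.
With that fixed, Beata's statement is true, so Beata is a truth-teller.
With that fixed, Jamal's statement is true, so Jamal is a truth-teller.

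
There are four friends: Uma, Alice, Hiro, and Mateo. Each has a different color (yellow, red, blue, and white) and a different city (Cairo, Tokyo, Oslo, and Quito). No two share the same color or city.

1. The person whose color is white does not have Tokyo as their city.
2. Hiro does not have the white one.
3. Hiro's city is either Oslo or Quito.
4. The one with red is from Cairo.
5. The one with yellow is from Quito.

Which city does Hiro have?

Quito

With clues 1–3, Cairo and Tokyo are impossible for Hiro's city.
With clues 1–5, Oslo is impossible for Hiro's city.
That leaves Quito.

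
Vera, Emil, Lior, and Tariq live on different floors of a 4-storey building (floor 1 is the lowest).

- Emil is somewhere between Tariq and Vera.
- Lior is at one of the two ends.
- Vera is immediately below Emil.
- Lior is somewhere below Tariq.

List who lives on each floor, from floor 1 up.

From clue 1: Emil is in {2,3}.
From clues 1–3: Vera is in {1,2}.
From clues 1–4: Lior → floor 1, Vera → floor 2, Emil → floor 3, Tariq → floor 4.

Lior, Vera, Emil, Tariq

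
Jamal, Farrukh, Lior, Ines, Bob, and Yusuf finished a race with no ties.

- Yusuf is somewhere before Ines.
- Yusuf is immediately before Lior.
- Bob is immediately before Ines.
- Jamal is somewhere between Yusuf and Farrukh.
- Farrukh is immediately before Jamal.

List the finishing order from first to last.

From clue 1: Ines is in {2,3,4,5,6}.
From clues 1–2: Lior is in {2,3,4,5}.
From clues 1–3: Lior is in {2,3,4}.
From clues 1–4: Lior is in {2,4}.
From clues 1–5: Farrukh → place 1, Jamal → place 2, Yusuf → place 3, Lior → place 4, Bob → place 5, Ines → place 6.

Farrukh, Jamal, Yusuf, Lior, Bob, Ines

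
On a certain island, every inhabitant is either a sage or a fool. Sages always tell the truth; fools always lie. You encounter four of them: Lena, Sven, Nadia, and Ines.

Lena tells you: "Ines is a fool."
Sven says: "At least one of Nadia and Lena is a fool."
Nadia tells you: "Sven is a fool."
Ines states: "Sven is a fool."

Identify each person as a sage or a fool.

Lena: sage, Sven: sage, Nadia: fool, Ines: fool

Consider Lena. Suppose Lena is a fool.
Then no assignment of the remaining roles makes every statement match its speaker's type — contradiction.
So Lena is a sage.
Consider Sven. Suppose Sven is a fool.
Then no assignment of the remaining roles makes every statement match its speaker's type — contradiction.
So Sven is a sage.
With that fixed, Nadia's statement is false, so Nadia is a fool.
With that fixed, Ines's statement is false, so Ines is a fool.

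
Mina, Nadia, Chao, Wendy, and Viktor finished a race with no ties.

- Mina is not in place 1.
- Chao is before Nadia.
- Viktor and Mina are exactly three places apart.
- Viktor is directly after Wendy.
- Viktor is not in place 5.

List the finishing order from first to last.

Wendy, Viktor, Chao, Nadia, Mina

From clue 1: Mina is in {2,3,4,5}.
From clues 1–3: Mina is in {2,4,5}.
From clues 1–4: Mina is in {2,5}.
From clues 1–5: Wendy → place 1, Viktor → place 2, Chao → place 3, Nadia → place 4, Mina → place 5.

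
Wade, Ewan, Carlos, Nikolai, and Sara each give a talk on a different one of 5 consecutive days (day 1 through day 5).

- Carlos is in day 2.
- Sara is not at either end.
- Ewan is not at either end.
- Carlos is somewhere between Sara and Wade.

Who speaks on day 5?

With clue 1, Carlos is ruled out for day 5.
With clues 1–2, Sara is ruled out for day 5.
With clues 1–3, Ewan is ruled out for day 5.
With clues 1–4, Wade is ruled out for day 5.
So day 5 is Nikolai.

Nikolai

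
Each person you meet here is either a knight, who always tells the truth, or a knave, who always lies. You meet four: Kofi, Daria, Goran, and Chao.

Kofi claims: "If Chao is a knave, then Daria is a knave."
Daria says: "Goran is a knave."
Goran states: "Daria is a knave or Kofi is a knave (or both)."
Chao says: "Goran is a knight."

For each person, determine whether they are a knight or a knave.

Kofi: knight, Daria: knave, Goran: knight, Chao: knight

Consider Kofi. Suppose Kofi is a knave.
Then no assignment of the remaining roles makes every statement match its speaker's type — contradiction.
So Kofi is a knight.
Consider Daria. Suppose Daria is a knight.
Then no assignment of the remaining roles makes every statement match its speaker's type — contradiction.
So Daria is a knave.
With that fixed, Goran's statement is true, so Goran is a knight.
With that fixed, Chao's statement is true, so Chao is a knight.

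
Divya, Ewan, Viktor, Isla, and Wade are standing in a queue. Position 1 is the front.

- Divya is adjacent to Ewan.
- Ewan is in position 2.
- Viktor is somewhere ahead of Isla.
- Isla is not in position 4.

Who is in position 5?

With clues 1–2, Divya and Ewan are ruled out for position 5.
With clues 1–3, Viktor is ruled out for position 5.
With clues 1–4, Wade is ruled out for position 5.
So position 5 is Isla.

Isla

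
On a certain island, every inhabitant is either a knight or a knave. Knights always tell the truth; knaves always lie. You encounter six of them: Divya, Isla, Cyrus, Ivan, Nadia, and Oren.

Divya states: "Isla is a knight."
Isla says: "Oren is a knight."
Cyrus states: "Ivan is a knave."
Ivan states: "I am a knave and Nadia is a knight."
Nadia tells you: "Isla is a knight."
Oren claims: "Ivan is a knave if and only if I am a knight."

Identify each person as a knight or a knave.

Divya: knave, Isla: knave, Cyrus: knight, Ivan: knave, Nadia: knave, Oren: knave

Consider Divya. Suppose Divya is a knight.
Then no assignment of the remaining roles makes every statement match its speaker's type — contradiction.
So Divya is a knave.
Consider Isla. Suppose Isla is a knight.
Then Divya's statement comes out true, contradicting Divya being a knave.
So Isla is a knave.
With that fixed, Nadia's statement is false, so Nadia is a knave.
With that fixed, Ivan's statement is false, so Ivan is a knave.
With that fixed, Cyrus's statement is true, so Cyrus is a knight.
Consider Oren. Suppose Oren is a knight.
Then Isla's statement comes out true, contradicting Isla being a knave.
So Oren is a knave.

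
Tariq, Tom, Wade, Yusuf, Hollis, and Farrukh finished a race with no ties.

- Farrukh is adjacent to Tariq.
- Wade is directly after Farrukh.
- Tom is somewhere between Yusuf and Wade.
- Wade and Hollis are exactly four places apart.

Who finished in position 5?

With clues 1–2, Tariq is ruled out for place 5.
With clues 1–4, Hollis, Tom, Wade, and Yusuf are ruled out for place 5.
So place 5 is Farrukh.

Farrukh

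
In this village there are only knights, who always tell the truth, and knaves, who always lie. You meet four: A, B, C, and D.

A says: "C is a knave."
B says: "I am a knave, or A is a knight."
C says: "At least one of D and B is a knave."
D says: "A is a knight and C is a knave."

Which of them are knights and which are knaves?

A: knight, B: knight, C: knave, D: knight

Consider A. Suppose A is a knave.
Then whichever role B has, B's statement has the wrong truth value — contradiction.
So A is a knight.
With that fixed, B's statement is true, so B is a knight.
Consider C. Suppose C is a knight.
Then A's statement comes out false, contradicting A being a knight.
So C is a knave.
With that fixed, D's statement is true, so D is a knight.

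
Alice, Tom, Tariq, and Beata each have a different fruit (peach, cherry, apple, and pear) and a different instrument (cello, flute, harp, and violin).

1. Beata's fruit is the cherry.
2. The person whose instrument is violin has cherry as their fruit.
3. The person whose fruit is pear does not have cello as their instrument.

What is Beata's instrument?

With clues 1–2, cello, flute, and harp are impossible for Beata's instrument.
That leaves violin.

violin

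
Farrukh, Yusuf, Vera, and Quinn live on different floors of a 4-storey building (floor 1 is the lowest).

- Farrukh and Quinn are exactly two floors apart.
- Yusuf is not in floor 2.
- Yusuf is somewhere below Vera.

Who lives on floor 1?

With clues 1–3, Farrukh, Quinn, and Vera are ruled out for floor 1.
So floor 1 is Yusuf.

Yusuf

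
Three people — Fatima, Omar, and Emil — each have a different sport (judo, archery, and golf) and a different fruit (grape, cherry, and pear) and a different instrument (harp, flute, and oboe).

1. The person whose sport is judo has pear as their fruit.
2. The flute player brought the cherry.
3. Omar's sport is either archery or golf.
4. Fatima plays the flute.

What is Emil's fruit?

With clues 1–4, cherry and grape are impossible for Emil's fruit.
That leaves pear.

pear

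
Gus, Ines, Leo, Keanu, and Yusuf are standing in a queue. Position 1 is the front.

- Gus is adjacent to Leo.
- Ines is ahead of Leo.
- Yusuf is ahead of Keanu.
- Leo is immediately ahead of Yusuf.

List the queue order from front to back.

Ines, Gus, Leo, Yusuf, Keanu

From clues 1–2: Ines is in {1,2,3}.
From clues 1–4: Ines → position 1, Gus → position 2, Leo → position 3, Yusuf → position 4, Keanu → position 5.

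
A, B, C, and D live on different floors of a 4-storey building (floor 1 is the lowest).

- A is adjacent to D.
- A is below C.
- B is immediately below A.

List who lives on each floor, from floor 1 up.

From clues 1–2: C is in {3,4}.
From clues 1–3: B → floor 1, A → floor 2, D → floor 3, C → floor 4.

B, A, D, C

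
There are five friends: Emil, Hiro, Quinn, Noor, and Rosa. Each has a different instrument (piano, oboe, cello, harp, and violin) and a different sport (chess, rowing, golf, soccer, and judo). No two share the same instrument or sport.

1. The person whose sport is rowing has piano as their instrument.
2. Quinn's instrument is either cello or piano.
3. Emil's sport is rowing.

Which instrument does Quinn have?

With clues 1–2, harp, oboe, and violin are impossible for Quinn's instrument.
With clues 1–3, piano is impossible for Quinn's instrument.
That leaves cello.

cello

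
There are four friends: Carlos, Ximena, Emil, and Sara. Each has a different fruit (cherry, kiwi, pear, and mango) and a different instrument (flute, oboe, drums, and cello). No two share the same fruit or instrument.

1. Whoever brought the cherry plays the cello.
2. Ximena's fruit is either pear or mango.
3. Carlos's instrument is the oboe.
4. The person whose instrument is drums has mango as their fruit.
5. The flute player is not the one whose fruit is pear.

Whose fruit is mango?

With clues 1–4, Carlos is impossible for the one with fruit mango.
With clues 1–5, Emil and Sara are impossible for the one with fruit mango.
That leaves Ximena.

Ximena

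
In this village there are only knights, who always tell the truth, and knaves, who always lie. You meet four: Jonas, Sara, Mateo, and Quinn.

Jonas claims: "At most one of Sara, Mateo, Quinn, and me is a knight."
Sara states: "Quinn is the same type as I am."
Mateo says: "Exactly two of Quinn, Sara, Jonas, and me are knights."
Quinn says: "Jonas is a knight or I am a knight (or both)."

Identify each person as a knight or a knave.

Consider Jonas. Suppose Jonas is a knight.
Then no assignment of the remaining roles makes every statement match its speaker's type — contradiction.
So Jonas is a knave.
Consider Sara. Suppose Sara is a knight.
Then no assignment of the remaining roles makes every statement match its speaker's type — contradiction.
So Sara is a knave.
Consider Mateo. Suppose Mateo is a knave.
Then Jonas's statement comes out true, contradicting Jonas being a knave.
So Mateo is a knight.
Consider Quinn. Suppose Quinn is a knave.
Then Jonas's statement comes out true, contradicting Jonas being a knave.
So Quinn is a knight.

Jonas: knave, Sara: knave, Mateo: knight, Quinn: knight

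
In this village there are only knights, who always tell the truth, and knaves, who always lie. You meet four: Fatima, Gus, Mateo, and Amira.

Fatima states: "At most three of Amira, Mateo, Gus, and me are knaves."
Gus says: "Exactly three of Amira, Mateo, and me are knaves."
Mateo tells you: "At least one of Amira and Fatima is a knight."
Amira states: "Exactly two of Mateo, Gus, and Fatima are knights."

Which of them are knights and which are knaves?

Consider Fatima. Suppose Fatima is a knave.
Then no assignment of the remaining roles makes every statement match its speaker's type — contradiction.
So Fatima is a knight.
With that fixed, Mateo's statement is true, so Mateo is a knight.
With that fixed, Gus's statement is false, so Gus is a knave.
With that fixed, Amira's statement is true, so Amira is a knight.

Fatima: knight, Gus: knave, Mateo: knight, Amira: knight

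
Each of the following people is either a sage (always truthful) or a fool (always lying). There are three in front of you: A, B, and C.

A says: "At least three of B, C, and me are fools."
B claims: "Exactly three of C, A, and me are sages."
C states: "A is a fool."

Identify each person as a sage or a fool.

Consider A. Suppose A is a sage.
Then A's own statement would have to be true, but it can't be — contradiction.
So A is a fool.
With that fixed, B's statement is false, so B is a fool.
With that fixed, C's statement is true, so C is a sage.

A: fool, B: fool, C: sage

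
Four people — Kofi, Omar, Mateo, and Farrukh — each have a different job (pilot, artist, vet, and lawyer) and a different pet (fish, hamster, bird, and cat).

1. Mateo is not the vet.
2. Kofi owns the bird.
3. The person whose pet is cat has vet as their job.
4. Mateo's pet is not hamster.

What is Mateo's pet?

With clues 1–2, bird is impossible for Mateo's pet.
With clues 1–3, cat is impossible for Mateo's pet.
With clues 1–4, hamster is impossible for Mateo's pet.
That leaves fish.

fish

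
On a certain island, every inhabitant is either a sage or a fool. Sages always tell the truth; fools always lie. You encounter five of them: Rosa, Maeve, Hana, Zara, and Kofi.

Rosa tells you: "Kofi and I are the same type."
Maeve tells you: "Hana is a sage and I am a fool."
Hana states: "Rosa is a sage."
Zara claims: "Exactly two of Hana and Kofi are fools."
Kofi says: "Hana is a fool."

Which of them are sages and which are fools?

Consider Rosa. Suppose Rosa is a sage.
Then no assignment of the remaining roles makes every statement match its speaker's type — contradiction.
So Rosa is a fool.
With that fixed, Hana's statement is false, so Hana is a fool.
With that fixed, Kofi's statement is true, so Kofi is a sage.
With that fixed, Maeve's statement is false, so Maeve is a fool.
With that fixed, Zara's statement is false, so Zara is a fool.

Rosa: fool, Maeve: fool, Hana: fool, Zara: fool, Kofi: sage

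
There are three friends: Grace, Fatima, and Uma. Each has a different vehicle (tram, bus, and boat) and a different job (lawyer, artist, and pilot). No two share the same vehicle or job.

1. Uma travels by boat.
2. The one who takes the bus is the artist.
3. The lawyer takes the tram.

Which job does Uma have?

pilot

With clues 1–2, artist is impossible for Uma's job.
With clues 1–3, lawyer is impossible for Uma's job.
That leaves pilot.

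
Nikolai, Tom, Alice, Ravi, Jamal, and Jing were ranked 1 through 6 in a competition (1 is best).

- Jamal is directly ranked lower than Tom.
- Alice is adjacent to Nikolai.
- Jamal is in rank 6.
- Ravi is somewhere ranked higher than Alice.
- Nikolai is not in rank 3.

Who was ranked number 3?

Alice

With clues 1–3, Jamal and Tom are ruled out for rank 3.
With clues 1–4, Jing and Ravi are ruled out for rank 3.
With clues 1–5, Nikolai is ruled out for rank 3.
So rank 3 is Alice.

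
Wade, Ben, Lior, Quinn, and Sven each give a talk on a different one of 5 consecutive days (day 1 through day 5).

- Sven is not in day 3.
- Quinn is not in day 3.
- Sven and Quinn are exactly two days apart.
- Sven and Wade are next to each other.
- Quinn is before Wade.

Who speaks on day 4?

With clues 1–3, Ben, Lior, and Wade are ruled out for day 4.
With clues 1–5, Quinn is ruled out for day 4.
So day 4 is Sven.

Sven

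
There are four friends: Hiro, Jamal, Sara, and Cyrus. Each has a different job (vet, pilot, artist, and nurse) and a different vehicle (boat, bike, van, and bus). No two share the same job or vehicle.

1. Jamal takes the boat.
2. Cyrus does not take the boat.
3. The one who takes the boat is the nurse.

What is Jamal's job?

nurse

With clues 1–3, artist, pilot, and vet are impossible for Jamal's job.
That leaves nurse.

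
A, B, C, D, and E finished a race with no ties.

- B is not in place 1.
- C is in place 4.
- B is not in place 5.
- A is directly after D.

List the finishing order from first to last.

From clue 1: B is in {2,3,4,5}.
From clues 1–2: C → place 4.
From clues 1–3: B is in {2,3}.
From clues 1–4: D → place 1, A → place 2, B → place 3, E → place 5.

D, A, B, C, E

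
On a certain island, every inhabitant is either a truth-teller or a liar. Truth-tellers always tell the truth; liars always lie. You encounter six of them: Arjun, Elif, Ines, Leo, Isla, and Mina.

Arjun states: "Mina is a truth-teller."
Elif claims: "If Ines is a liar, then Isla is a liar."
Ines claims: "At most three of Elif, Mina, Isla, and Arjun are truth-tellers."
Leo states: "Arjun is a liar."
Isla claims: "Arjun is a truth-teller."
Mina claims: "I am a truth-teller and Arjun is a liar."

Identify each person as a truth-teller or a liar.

Arjun: liar, Elif: truth-teller, Ines: truth-teller, Leo: truth-teller, Isla: liar, Mina: liar

Consider Arjun. Suppose Arjun is a truth-teller.
Then no assignment of the remaining roles makes every statement match its speaker's type — contradiction.
So Arjun is a liar.
With that fixed, Ines's statement is true, so Ines is a truth-teller.
With that fixed, Leo's statement is true, so Leo is a truth-teller.
With that fixed, Isla's statement is false, so Isla is a liar.
With that fixed, Elif's statement is true, so Elif is a truth-teller.
Consider Mina. Suppose Mina is a truth-teller.
Then Arjun's statement comes out true, contradicting Arjun being a liar.
So Mina is a liar.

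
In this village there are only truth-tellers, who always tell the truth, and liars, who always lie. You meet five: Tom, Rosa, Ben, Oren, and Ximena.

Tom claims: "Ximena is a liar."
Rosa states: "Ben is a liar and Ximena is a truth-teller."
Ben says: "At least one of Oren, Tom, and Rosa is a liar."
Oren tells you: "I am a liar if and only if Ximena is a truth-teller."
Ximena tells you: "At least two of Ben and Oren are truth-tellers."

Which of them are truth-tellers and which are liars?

Tom: truth-teller, Rosa: liar, Ben: truth-teller, Oren: liar, Ximena: liar

Consider Tom. Suppose Tom is a liar.
Then no assignment of the remaining roles makes every statement match its speaker's type — contradiction.
So Tom is a truth-teller.
Consider Rosa. Suppose Rosa is a truth-teller.
Then no assignment of the remaining roles makes every statement match its speaker's type — contradiction.
So Rosa is a liar.
With that fixed, Ben's statement is true, so Ben is a truth-teller.
Consider Oren. Suppose Oren is a truth-teller.
Then no assignment of the remaining roles makes every statement match its speaker's type — contradiction.
So Oren is a liar.
With that fixed, Ximena's statement is false, so Ximena is a liar.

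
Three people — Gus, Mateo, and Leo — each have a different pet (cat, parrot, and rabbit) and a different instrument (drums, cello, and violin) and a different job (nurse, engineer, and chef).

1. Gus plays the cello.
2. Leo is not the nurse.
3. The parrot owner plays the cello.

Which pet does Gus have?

parrot

With clues 1–3, cat and rabbit are impossible for Gus's pet.
That leaves parrot.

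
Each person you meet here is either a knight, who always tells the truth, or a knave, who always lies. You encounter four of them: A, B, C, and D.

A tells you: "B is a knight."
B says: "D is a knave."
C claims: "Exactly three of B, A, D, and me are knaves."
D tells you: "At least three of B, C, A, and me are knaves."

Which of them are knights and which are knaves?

A: knight, B: knight, C: knave, D: knave

Consider A. Suppose A is a knave.
Then no assignment of the remaining roles makes every statement match its speaker's type — contradiction.
So A is a knight.
Consider B. Suppose B is a knave.
Then A's statement comes out false, contradicting A being a knight.
So B is a knight.
With that fixed, C's statement is false, so C is a knave.
With that fixed, D's statement is false, so D is a knave.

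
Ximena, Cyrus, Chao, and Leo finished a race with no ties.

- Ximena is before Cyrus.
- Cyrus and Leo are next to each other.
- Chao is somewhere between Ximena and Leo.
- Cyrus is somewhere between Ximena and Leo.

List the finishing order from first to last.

Ximena, Chao, Cyrus, Leo

From clue 1: Ximena is in {1,2,3}.
From clues 1–2: Ximena is in {1,2}.
From clues 1–3: Ximena → place 1, Chao → place 2.
From clues 1–4: Cyrus → place 3, Leo → place 4.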